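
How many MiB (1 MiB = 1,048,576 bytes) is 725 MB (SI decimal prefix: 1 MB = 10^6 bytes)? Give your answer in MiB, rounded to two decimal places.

725 MB = 725 × 10^6 bytes = 725,000,000 bytes
1 MiB = 2^20 bytes = 1,048,576 bytes
725,000,000 / 1,048,576 = 691.41 MiB

691.41 MiB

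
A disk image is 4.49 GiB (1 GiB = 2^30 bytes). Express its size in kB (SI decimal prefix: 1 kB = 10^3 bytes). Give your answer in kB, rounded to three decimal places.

4,821,100.790 kB

4.49 GiB = 4.49 × 2^30 bytes = 4,821,100,789.76 bytes
1 kB = 1,000 bytes
4,821,100,789.76 / 1,000 = 4,821,100.790 kB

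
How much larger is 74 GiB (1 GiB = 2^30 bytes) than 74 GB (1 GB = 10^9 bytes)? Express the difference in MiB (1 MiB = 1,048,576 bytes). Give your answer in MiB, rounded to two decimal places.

5,204.10 MiB

74 GiB = 74 × 1,073,741,824 = 79,456,894,976 bytes
74 GB = 74 × 1,000,000,000 = 74,000,000,000 bytes
difference = 5,456,894,976 bytes
5,456,894,976 / 1,048,576 = 5,204.10 MiB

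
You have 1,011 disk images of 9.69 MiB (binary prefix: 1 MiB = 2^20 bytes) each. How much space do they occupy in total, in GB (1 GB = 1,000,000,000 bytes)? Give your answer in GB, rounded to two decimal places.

Total = 1,011 × 9.69 MiB = 9796.59 MiB
= 9796.59 × 1,048,576 bytes = 10,272,469,155.84 bytes
1 GB = 1,000,000,000 bytes
10,272,469,155.84 / 1,000,000,000 = 10.27 GB

10.27 GB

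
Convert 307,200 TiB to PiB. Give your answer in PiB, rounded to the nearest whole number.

300 PiB

307,200 TiB × 1,099,511,627,776 bytes/TiB = 337,769,972,052,787,200 bytes
1 PiB = 2^50 bytes = 1,125,899,906,842,624 bytes
337,769,972,052,787,200 / 1,125,899,906,842,624 = 300 PiB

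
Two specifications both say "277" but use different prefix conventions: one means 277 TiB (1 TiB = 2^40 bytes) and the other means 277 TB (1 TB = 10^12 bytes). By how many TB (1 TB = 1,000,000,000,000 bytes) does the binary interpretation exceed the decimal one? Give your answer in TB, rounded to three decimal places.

277 TiB = 277 × 1,099,511,627,776 = 304,564,720,893,952 bytes
277 TB = 277 × 1,000,000,000,000 = 277,000,000,000,000 bytes
difference = 27,564,720,893,952 bytes
27,564,720,893,952 / 1,000,000,000,000 = 27.565 TB

27.565 TB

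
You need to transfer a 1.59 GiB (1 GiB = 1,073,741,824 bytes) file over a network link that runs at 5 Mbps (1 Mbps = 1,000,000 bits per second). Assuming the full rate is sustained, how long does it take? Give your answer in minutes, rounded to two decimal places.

45.53 minutes

1.59 GiB = 1,707,249,500.16 bytes = 13,657,996,001.28 bits
5 Mbps = 5,000,000 bits/s
time = 13,657,996,001.28 / 5,000,000 = 2,731.599 s
2,731.599 s / 60 = 45.53 minutes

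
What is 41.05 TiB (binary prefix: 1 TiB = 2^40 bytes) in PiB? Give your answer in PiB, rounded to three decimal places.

0.040 PiB

41.05 TiB = 41.05 × 2^40 bytes = 45,134,952,320,204.8 bytes
1 PiB = 1,125,899,906,842,624 bytes
45,134,952,320,204.8 / 1,125,899,906,842,624 = 0.040 PiB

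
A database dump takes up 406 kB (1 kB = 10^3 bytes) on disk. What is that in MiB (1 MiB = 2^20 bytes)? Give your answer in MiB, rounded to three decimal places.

0.387 MiB

406 kB = 406 × 10^3 bytes = 406,000 bytes
1 MiB = 1,048,576 bytes
406,000 / 1,048,576 = 0.387 MiB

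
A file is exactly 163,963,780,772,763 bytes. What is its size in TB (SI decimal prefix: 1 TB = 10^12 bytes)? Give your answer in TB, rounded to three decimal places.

163.964 TB

163,963,780,772,763 bytes given.
1 TB = 1,000,000,000,000 bytes
163,963,780,772,763 / 1,000,000,000,000 = 163.964 TB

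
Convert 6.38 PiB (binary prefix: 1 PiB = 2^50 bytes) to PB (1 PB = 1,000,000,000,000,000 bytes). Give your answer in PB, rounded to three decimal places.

6.38 PiB × 1,125,899,906,842,624 bytes/PiB = 7,183,241,405,655,941.12 bytes
1 PB = 1,000,000,000,000,000 bytes
7,183,241,405,655,941.12 / 1,000,000,000,000,000 = 7.183 PB

7.183 PB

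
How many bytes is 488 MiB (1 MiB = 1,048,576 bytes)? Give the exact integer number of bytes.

488 × 1,048,576 = 511,705,088 bytes  (1 MiB = 2^20 bytes)

511,705,088 bytes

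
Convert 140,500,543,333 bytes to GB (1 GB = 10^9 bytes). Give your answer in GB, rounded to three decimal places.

140.501 GB

140,500,543,333 bytes given.
1 GB = 10^9 bytes = 1,000,000,000 bytes
140,500,543,333 / 1,000,000,000 = 140.501 GB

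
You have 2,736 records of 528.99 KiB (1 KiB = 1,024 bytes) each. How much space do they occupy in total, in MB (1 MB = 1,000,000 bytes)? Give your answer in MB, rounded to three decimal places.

1,482.052 MB

Total = 2,736 × 528.99 KiB = 1447316.64 KiB
= 1447316.64 × 1,024 bytes = 1,482,052,239.36 bytes
1 MB = 1,000,000 bytes
1,482,052,239.36 / 1,000,000 = 1,482.052 MB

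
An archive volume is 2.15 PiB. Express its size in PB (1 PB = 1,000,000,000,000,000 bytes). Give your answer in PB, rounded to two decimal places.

2.15 PiB = 2.15 × 2^50 bytes = 2,420,684,799,711,641.6 bytes
1 PB = 10^15 bytes = 1,000,000,000,000,000 bytes
2,420,684,799,711,641.6 / 1,000,000,000,000,000 = 2.42 PB

2.42 PB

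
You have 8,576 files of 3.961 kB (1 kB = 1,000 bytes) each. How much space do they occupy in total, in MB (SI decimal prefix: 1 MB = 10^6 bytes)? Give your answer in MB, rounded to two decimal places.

33.97 MB

Total = 8,576 × 3.961 kB = 33969.536 kB
= 33969.536 × 1,000 bytes = 33,969,536 bytes
1 MB = 1,000,000 bytes
33,969,536 / 1,000,000 = 33.97 MB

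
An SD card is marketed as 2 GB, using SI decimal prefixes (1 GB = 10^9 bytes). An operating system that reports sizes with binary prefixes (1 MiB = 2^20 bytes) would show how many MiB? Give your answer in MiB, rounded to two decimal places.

2 GB = 2 × 10^9 bytes = 2,000,000,000 bytes
1 MiB = 1,048,576 bytes
2,000,000,000 / 1,048,576 = 1,907.35 MiB

1,907.35 MiB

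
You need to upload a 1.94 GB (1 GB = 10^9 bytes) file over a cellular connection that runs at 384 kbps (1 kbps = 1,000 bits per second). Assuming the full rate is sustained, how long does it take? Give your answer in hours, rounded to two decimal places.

1.94 GB = 1,940,000,000 bytes = 15,520,000,000 bits
384 kbps = 384,000 bits/s
time = 15,520,000,000 / 384,000 = 40,416.6667 s
40,416.6667 s / 3600 = 11.23 hours

11.23 hours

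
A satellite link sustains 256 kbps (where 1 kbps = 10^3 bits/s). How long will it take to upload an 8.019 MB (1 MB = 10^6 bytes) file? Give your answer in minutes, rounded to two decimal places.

4.18 minutes

8.019 MB = 8,019,000 bytes = 64,152,000 bits
256 kbps = 256,000 bits/s
time = 64,152,000 / 256,000 = 250.594 s
250.594 s / 60 = 4.18 minutes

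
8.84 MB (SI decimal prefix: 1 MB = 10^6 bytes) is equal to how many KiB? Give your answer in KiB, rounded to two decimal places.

8.84 MB = 8.84 × 10^6 bytes = 8,840,000 bytes
1 KiB = 2^10 bytes = 1,024 bytes
8,840,000 / 1,024 = 8,632.81 KiB

8,632.81 KiB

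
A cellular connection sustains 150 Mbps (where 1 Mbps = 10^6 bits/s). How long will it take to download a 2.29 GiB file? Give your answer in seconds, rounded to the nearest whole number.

2.29 GiB = 2,458,868,776.96 bytes = 19,670,950,215.68 bits
150 Mbps = 150,000,000 bits/s
time = 19,670,950,215.68 / 150,000,000 = 131 s

131 seconds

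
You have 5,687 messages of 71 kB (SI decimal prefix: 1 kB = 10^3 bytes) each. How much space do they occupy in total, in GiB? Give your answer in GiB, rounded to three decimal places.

Total = 5,687 × 71 kB = 403,777 kB
= 403,777 × 1,000 bytes = 403,777,000 bytes
1 GiB = 1,073,741,824 bytes
403,777,000 / 1,073,741,824 = 0.376 GiB

0.376 GiB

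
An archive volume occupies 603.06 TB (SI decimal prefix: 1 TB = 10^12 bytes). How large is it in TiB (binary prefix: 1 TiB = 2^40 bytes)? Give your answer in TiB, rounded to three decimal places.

603.06 TB × 1,000,000,000,000 bytes/TB = 603,060,000,000,000 bytes
1 TiB = 1,099,511,627,776 bytes
603,060,000,000,000 / 1,099,511,627,776 = 548.480 TiB

548.480 TiB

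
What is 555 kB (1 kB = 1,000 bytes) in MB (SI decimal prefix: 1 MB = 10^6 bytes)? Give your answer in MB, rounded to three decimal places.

0.555 MB

555 kB × 1,000 bytes/kB = 555,000 bytes
1 MB = 10^6 bytes = 1,000,000 bytes
555,000 / 1,000,000 = 0.555 MB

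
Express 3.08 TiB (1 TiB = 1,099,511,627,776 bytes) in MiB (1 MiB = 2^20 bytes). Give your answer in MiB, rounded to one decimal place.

3,229,614.1 MiB

3.08 TiB = 3.08 × 2^40 bytes = 3,386,495,813,550.08 bytes
1 MiB = 2^20 bytes = 1,048,576 bytes
3,386,495,813,550.08 / 1,048,576 = 3,229,614.1 MiB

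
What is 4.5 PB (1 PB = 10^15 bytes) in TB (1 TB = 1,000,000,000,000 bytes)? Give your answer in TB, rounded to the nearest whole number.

4,500 TB

4.5 PB × 1,000,000,000,000,000 bytes/PB = 4,500,000,000,000,000 bytes
1 TB = 1,000,000,000,000 bytes
4,500,000,000,000,000 / 1,000,000,000,000 = 4,500 TB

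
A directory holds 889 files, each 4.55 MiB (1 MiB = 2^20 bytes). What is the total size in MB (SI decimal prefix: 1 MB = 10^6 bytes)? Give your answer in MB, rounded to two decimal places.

4,241.44 MB

Total = 889 × 4.55 MiB = 4044.95 MiB
= 4044.95 × 1,048,576 bytes = 4,241,437,491.2 bytes
1 MB = 1,000,000 bytes
4,241,437,491.2 / 1,000,000 = 4,241.44 MB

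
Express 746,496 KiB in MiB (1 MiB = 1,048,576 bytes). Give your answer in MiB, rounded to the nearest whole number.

746,496 KiB × 1,024 bytes/KiB = 764,411,904 bytes
1 MiB = 1,048,576 bytes
764,411,904 / 1,048,576 = 729 MiB

729 MiB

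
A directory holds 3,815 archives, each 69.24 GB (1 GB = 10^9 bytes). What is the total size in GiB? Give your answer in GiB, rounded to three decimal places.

246,009.417 GiB

Total = 3,815 × 69.24 GB = 264150.6 GB
= 264150.6 × 1,000,000,000 bytes = 264,150,600,000,000 bytes
1 GiB = 1,073,741,824 bytes
264,150,600,000,000 / 1,073,741,824 = 246,009.417 GiB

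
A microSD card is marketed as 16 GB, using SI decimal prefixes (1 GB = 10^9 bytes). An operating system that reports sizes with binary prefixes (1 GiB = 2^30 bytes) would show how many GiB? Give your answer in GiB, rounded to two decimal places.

14.90 GiB

16 GB = 16 × 10^9 bytes = 16,000,000,000 bytes
1 GiB = 2^30 bytes = 1,073,741,824 bytes
16,000,000,000 / 1,073,741,824 = 14.90 GiB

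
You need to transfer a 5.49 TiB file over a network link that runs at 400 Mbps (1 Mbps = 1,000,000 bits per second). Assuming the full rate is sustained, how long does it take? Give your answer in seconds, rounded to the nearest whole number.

120,726 seconds

5.49 TiB = 6,036,318,836,490.24 bytes = 48,290,550,691,921.92 bits
400 Mbps = 400,000,000 bits/s
time = 48,290,550,691,921.92 / 400,000,000 = 120,726 s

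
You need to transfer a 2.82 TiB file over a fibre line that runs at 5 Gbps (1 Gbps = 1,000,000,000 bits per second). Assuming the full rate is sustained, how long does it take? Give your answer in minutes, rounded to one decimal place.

82.7 minutes

2.82 TiB = 3,100,622,790,328.32 bytes = 24,804,982,322,626.56 bits
5 Gbps = 5,000,000,000 bits/s
time = 24,804,982,322,626.56 / 5,000,000,000 = 4,961.00 s
4,961.00 s / 60 = 82.7 minutes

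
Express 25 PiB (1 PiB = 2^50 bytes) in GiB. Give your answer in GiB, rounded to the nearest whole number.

25 PiB × 1,125,899,906,842,624 bytes/PiB = 28,147,497,671,065,600 bytes
1 GiB = 1,073,741,824 bytes
28,147,497,671,065,600 / 1,073,741,824 = 26,214,400 GiB

26,214,400 GiB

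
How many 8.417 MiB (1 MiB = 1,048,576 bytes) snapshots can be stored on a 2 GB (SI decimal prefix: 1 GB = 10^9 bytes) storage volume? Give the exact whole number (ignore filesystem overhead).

Capacity: 2 GB = 2,000,000,000 bytes
Per item: 8.417 MiB = 8,825,864.192 bytes
⌊2,000,000,000 / 8,825,864.192⌋ = 226

226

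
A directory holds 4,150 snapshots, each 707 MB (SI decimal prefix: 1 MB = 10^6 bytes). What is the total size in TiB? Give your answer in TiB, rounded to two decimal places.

2.67 TiB

Total = 4,150 × 707 MB = 2,934,050 MB
= 2,934,050 × 1,000,000 bytes = 2,934,050,000,000 bytes
1 TiB = 1,099,511,627,776 bytes
2,934,050,000,000 / 1,099,511,627,776 = 2.67 TiB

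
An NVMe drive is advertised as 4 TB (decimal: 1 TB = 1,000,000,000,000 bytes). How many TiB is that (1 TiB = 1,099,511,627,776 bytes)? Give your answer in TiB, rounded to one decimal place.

3.6 TiB

4 TB × 1,000,000,000,000 bytes/TB = 4,000,000,000,000 bytes
1 TiB = 1,099,511,627,776 bytes
4,000,000,000,000 / 1,099,511,627,776 = 3.6 TiB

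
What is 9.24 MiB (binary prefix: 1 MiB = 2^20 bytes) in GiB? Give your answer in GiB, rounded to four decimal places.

0.0090 GiB

9.24 MiB × 1,048,576 bytes/MiB = 9,688,842.24 bytes
1 GiB = 2^30 bytes = 1,073,741,824 bytes
9,688,842.24 / 1,073,741,824 = 0.0090 GiB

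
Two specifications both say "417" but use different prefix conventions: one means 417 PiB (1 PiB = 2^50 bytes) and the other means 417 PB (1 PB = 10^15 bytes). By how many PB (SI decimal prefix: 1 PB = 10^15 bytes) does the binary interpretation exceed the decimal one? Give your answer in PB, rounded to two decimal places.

417 PiB = 417 × 1,125,899,906,842,624 = 469,500,261,153,374,208 bytes
417 PB = 417 × 1,000,000,000,000,000 = 417,000,000,000,000,000 bytes
difference = 52,500,261,153,374,208 bytes
52,500,261,153,374,208 / 1,000,000,000,000,000 = 52.50 PB

52.50 PB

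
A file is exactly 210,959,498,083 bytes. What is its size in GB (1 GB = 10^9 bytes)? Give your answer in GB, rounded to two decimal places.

210.96 GB

210,959,498,083 bytes given.
1 GB = 10^9 bytes = 1,000,000,000 bytes
210,959,498,083 / 1,000,000,000 = 210.96 GB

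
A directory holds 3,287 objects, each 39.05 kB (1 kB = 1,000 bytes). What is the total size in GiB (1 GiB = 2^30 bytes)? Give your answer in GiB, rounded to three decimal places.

Total = 3,287 × 39.05 kB = 128357.35 kB
= 128357.35 × 1,000 bytes = 128,357,350 bytes
1 GiB = 1,073,741,824 bytes
128,357,350 / 1,073,741,824 = 0.120 GiB

0.120 GiB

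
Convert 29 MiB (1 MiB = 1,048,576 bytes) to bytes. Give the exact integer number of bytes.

29 × 1,048,576 = 30,408,704 bytes  (1 MiB = 2^20 bytes)

30,408,704 bytes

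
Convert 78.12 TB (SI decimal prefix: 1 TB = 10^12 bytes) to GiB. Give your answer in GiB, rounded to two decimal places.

78.12 TB × 1,000,000,000,000 bytes/TB = 78,120,000,000,000 bytes
1 GiB = 2^30 bytes = 1,073,741,824 bytes
78,120,000,000,000 / 1,073,741,824 = 72,754.92 GiB

72,754.92 GiB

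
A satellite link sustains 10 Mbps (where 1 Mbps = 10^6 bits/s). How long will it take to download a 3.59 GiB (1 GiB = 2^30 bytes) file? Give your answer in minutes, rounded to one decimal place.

51.4 minutes

3.59 GiB = 3,854,733,148.16 bytes = 30,837,865,185.28 bits
10 Mbps = 10,000,000 bits/s
time = 30,837,865,185.28 / 10,000,000 = 3,083.79 s
3,083.79 s / 60 = 51.4 minutes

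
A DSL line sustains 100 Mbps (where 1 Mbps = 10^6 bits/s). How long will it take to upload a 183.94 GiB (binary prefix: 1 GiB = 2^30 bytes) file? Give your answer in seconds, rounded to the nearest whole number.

15,800 seconds

183.94 GiB = 197,504,071,106.56 bytes = 1,580,032,568,852.48 bits
100 Mbps = 100,000,000 bits/s
time = 1,580,032,568,852.48 / 100,000,000 = 15,800 s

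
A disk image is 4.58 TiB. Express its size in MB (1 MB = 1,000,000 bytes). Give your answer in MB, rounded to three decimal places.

5,035,763.255 MB

4.58 TiB × 1,099,511,627,776 bytes/TiB = 5,035,763,255,214.08 bytes
1 MB = 1,000,000 bytes
5,035,763,255,214.08 / 1,000,000 = 5,035,763.255 MB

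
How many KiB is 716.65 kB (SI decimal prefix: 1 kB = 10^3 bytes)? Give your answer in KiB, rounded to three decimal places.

699.854 KiB

716.65 kB × 1,000 bytes/kB = 716,650 bytes
1 KiB = 1,024 bytes
716,650 / 1,024 = 699.854 KiB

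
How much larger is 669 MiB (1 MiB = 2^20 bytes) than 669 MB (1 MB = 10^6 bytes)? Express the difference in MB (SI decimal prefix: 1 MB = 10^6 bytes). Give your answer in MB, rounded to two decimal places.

669 MiB = 669 × 1,048,576 = 701,497,344 bytes
669 MB = 669 × 1,000,000 = 669,000,000 bytes
difference = 32,497,344 bytes
32,497,344 / 1,000,000 = 32.50 MB

32.50 MB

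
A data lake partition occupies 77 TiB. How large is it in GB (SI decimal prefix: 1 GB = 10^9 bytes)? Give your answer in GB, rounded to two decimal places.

84,662.40 GB

77 TiB × 1,099,511,627,776 bytes/TiB = 84,662,395,338,752 bytes
1 GB = 10^9 bytes = 1,000,000,000 bytes
84,662,395,338,752 / 1,000,000,000 = 84,662.40 GB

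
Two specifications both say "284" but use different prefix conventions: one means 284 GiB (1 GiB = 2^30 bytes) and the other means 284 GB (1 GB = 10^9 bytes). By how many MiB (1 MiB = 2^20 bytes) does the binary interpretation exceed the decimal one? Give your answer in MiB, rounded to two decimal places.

19,972.49 MiB

284 GiB = 284 × 1,073,741,824 = 304,942,678,016 bytes
284 GB = 284 × 1,000,000,000 = 284,000,000,000 bytes
difference = 20,942,678,016 bytes
20,942,678,016 / 1,048,576 = 19,972.49 MiB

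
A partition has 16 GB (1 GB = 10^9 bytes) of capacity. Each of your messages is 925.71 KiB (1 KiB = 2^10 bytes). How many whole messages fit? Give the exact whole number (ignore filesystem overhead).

16,878

Capacity: 16 GB = 16,000,000,000 bytes
Per item: 925.71 KiB = 947,927.04 bytes
⌊16,000,000,000 / 947,927.04⌋ = 16,878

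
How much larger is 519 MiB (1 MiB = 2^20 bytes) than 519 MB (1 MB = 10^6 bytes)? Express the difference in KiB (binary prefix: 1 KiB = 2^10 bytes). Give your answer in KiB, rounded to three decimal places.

519 MiB = 519 × 1,048,576 = 544,210,944 bytes
519 MB = 519 × 1,000,000 = 519,000,000 bytes
difference = 25,210,944 bytes
25,210,944 / 1,024 = 24,620.063 KiB

24,620.063 KiB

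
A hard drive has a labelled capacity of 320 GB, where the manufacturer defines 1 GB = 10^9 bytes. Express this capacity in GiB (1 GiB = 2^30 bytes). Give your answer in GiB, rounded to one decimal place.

320 GB = 320 × 10^9 bytes = 320,000,000,000 bytes
1 GiB = 1,073,741,824 bytes
320,000,000,000 / 1,073,741,824 = 298.0 GiB

298.0 GiB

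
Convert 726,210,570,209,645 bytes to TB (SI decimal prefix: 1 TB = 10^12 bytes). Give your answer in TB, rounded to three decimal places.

726,210,570,209,645 bytes given.
1 TB = 10^12 bytes = 1,000,000,000,000 bytes
726,210,570,209,645 / 1,000,000,000,000 = 726.211 TB

726.211 TB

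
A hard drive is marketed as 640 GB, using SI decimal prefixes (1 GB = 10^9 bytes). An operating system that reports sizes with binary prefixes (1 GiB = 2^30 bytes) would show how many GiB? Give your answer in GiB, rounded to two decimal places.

596.05 GiB

640 GB × 1,000,000,000 bytes/GB = 640,000,000,000 bytes
1 GiB = 1,073,741,824 bytes
640,000,000,000 / 1,073,741,824 = 596.05 GiB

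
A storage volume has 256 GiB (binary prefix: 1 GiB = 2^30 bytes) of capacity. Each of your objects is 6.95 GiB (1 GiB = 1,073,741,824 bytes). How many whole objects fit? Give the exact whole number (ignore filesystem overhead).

36

Capacity: 256 GiB = 274,877,906,944 bytes
Per item: 6.95 GiB = 7,462,505,676.8 bytes
⌊274,877,906,944 / 7,462,505,676.8⌋ = 36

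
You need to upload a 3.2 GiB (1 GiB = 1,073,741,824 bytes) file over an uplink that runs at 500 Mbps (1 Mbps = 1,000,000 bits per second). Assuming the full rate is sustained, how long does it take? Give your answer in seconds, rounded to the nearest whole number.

55 seconds

3.2 GiB = 3,435,973,836.8 bytes = 27,487,790,694.4 bits
500 Mbps = 500,000,000 bits/s
time = 27,487,790,694.4 / 500,000,000 = 55 s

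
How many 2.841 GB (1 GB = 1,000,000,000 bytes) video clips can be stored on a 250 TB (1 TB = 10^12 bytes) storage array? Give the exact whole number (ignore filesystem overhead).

87,997

Capacity: 250 TB = 250,000,000,000,000 bytes
Per item: 2.841 GB = 2,841,000,000 bytes
⌊250,000,000,000,000 / 2,841,000,000⌋ = 87,997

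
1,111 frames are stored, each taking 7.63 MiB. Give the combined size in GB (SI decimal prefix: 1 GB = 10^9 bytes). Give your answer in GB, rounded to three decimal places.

Total = 1,111 × 7.63 MiB = 8476.93 MiB
= 8476.93 × 1,048,576 bytes = 8,888,705,351.68 bytes
1 GB = 1,000,000,000 bytes
8,888,705,351.68 / 1,000,000,000 = 8.889 GB

8.889 GB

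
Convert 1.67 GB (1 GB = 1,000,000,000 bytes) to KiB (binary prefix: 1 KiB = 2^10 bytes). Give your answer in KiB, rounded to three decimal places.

1,630,859.375 KiB

1.67 GB = 1.67 × 10^9 bytes = 1,670,000,000 bytes
1 KiB = 2^10 bytes = 1,024 bytes
1,670,000,000 / 1,024 = 1,630,859.375 KiB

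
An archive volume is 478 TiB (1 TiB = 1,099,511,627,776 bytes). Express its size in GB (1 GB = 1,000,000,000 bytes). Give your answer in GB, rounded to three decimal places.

525,566.558 GB

478 TiB = 478 × 2^40 bytes = 525,566,558,076,928 bytes
1 GB = 10^9 bytes = 1,000,000,000 bytes
525,566,558,076,928 / 1,000,000,000 = 525,566.558 GB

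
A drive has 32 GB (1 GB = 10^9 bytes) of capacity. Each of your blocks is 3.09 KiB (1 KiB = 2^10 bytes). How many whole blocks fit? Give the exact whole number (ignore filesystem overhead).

Capacity: 32 GB = 32,000,000,000 bytes
Per item: 3.09 KiB = 3,164.16 bytes
⌊32,000,000,000 / 3,164.16⌋ = 10,113,268

10,113,268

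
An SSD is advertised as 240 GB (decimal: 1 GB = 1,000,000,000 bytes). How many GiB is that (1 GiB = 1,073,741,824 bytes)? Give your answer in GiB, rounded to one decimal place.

240 GB × 1,000,000,000 bytes/GB = 240,000,000,000 bytes
1 GiB = 2^30 bytes = 1,073,741,824 bytes
240,000,000,000 / 1,073,741,824 = 223.5 GiB

223.5 GiB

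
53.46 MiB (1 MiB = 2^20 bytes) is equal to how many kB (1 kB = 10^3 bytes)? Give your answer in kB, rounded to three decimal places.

53.46 MiB × 1,048,576 bytes/MiB = 56,056,872.96 bytes
1 kB = 10^3 bytes = 1,000 bytes
56,056,872.96 / 1,000 = 56,056.873 kB

56,056.873 kB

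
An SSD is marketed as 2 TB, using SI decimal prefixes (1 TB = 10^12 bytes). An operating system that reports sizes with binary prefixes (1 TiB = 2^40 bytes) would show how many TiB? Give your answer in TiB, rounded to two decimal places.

1.82 TiB

2 TB × 1,000,000,000,000 bytes/TB = 2,000,000,000,000 bytes
1 TiB = 2^40 bytes = 1,099,511,627,776 bytes
2,000,000,000,000 / 1,099,511,627,776 = 1.82 TiB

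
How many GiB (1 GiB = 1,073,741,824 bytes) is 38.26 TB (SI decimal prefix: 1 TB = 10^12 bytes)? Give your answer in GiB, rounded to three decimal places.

35,632.402 GiB

38.26 TB = 38.26 × 10^12 bytes = 38,260,000,000,000 bytes
1 GiB = 2^30 bytes = 1,073,741,824 bytes
38,260,000,000,000 / 1,073,741,824 = 35,632.402 GiB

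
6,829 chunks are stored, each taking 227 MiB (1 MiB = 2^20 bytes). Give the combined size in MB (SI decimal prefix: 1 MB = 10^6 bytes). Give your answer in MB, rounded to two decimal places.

Total = 6,829 × 227 MiB = 1,550,183 MiB
= 1,550,183 × 1,048,576 bytes = 1,625,484,689,408 bytes
1 MB = 1,000,000 bytes
1,625,484,689,408 / 1,000,000 = 1,625,484.69 MB

1,625,484.69 MB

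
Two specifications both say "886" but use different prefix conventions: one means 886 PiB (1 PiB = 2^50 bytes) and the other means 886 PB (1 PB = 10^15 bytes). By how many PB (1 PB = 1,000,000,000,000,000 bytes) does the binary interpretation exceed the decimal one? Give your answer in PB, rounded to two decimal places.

111.55 PB

886 PiB = 886 × 1,125,899,906,842,624 = 997,547,317,462,564,864 bytes
886 PB = 886 × 1,000,000,000,000,000 = 886,000,000,000,000,000 bytes
difference = 111,547,317,462,564,864 bytes
111,547,317,462,564,864 / 1,000,000,000,000,000 = 111.55 PB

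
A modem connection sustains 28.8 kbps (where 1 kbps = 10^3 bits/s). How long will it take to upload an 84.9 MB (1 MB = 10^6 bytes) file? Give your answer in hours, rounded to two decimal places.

84.9 MB = 84,900,000 bytes = 679,200,000 bits
28.8 kbps = 28,800 bits/s
time = 679,200,000 / 28,800 = 23,583.3333 s
23,583.3333 s / 3600 = 6.55 hours

6.55 hours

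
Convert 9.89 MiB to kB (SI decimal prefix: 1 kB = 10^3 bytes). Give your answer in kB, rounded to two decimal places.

9.89 MiB × 1,048,576 bytes/MiB = 10,370,416.64 bytes
1 kB = 1,000 bytes
10,370,416.64 / 1,000 = 10,370.42 kB

10,370.42 kB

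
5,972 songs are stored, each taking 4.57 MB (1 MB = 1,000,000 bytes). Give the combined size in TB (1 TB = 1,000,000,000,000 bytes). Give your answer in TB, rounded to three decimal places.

Total = 5,972 × 4.57 MB = 27292.04 MB
= 27292.04 × 1,000,000 bytes = 27,292,040,000 bytes
1 TB = 1,000,000,000,000 bytes
27,292,040,000 / 1,000,000,000,000 = 0.027 TB

0.027 TB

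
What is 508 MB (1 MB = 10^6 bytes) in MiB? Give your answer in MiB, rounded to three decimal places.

508 MB = 508 × 10^6 bytes = 508,000,000 bytes
1 MiB = 2^20 bytes = 1,048,576 bytes
508,000,000 / 1,048,576 = 484.467 MiB

484.467 MiB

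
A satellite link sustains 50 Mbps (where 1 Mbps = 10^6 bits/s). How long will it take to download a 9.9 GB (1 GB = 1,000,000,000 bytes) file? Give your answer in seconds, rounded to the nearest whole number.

1,584 seconds

9.9 GB = 9,900,000,000 bytes = 79,200,000,000 bits
50 Mbps = 50,000,000 bits/s
time = 79,200,000,000 / 50,000,000 = 1,584 s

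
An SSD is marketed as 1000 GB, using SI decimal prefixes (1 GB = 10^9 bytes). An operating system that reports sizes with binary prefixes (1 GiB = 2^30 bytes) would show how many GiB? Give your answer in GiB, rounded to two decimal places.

931.32 GiB

1000 GB = 1000 × 10^9 bytes = 1,000,000,000,000 bytes
1 GiB = 2^30 bytes = 1,073,741,824 bytes
1,000,000,000,000 / 1,073,741,824 = 931.32 GiB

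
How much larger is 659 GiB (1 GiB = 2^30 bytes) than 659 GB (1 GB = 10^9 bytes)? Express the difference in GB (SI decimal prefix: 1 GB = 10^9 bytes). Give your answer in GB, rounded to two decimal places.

48.60 GB

659 GiB = 659 × 1,073,741,824 = 707,595,862,016 bytes
659 GB = 659 × 1,000,000,000 = 659,000,000,000 bytes
difference = 48,595,862,016 bytes
48,595,862,016 / 1,000,000,000 = 48.60 GB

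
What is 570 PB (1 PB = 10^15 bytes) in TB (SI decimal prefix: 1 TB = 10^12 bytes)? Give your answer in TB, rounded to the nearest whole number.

570,000 TB

570 PB = 570 × 10^15 bytes = 570,000,000,000,000,000 bytes
1 TB = 1,000,000,000,000 bytes
570,000,000,000,000,000 / 1,000,000,000,000 = 570,000 TB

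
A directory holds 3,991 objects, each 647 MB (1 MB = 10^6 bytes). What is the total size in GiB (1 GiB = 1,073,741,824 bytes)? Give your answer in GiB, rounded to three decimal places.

2,404.840 GiB

Total = 3,991 × 647 MB = 2,582,177 MB
= 2,582,177 × 1,000,000 bytes = 2,582,177,000,000 bytes
1 GiB = 1,073,741,824 bytes
2,582,177,000,000 / 1,073,741,824 = 2,404.840 GiB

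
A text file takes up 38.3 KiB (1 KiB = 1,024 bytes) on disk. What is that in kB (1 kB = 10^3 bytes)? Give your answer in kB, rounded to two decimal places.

38.3 KiB × 1,024 bytes/KiB = 39,219.2 bytes
1 kB = 1,000 bytes
39,219.2 / 1,000 = 39.22 kB

39.22 kB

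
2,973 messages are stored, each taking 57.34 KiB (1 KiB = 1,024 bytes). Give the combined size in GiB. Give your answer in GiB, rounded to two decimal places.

Total = 2,973 × 57.34 KiB = 170471.82 KiB
= 170471.82 × 1,024 bytes = 174,563,143.68 bytes
1 GiB = 1,073,741,824 bytes
174,563,143.68 / 1,073,741,824 = 0.16 GiB

0.16 GiB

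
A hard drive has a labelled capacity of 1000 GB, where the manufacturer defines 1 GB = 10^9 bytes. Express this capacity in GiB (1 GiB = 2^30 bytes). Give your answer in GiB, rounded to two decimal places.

931.32 GiB

1000 GB × 1,000,000,000 bytes/GB = 1,000,000,000,000 bytes
1 GiB = 2^30 bytes = 1,073,741,824 bytes
1,000,000,000,000 / 1,073,741,824 = 931.32 GiB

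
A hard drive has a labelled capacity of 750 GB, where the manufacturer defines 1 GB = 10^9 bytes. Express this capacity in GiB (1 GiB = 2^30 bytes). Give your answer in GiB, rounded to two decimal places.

698.49 GiB

750 GB = 750 × 10^9 bytes = 750,000,000,000 bytes
1 GiB = 2^30 bytes = 1,073,741,824 bytes
750,000,000,000 / 1,073,741,824 = 698.49 GiB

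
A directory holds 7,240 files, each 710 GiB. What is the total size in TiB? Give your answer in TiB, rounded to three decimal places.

Total = 7,240 × 710 GiB = 5,140,400 GiB
= 5,140,400 × 1,073,741,824 bytes = 5,519,462,472,089,600 bytes
1 TiB = 1,099,511,627,776 bytes
5,519,462,472,089,600 / 1,099,511,627,776 = 5,019.922 TiB

5,019.922 TiB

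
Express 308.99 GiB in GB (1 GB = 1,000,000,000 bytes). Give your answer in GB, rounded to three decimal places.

331.775 GB

308.99 GiB = 308.99 × 2^30 bytes = 331,775,486,197.76 bytes
1 GB = 10^9 bytes = 1,000,000,000 bytes
331,775,486,197.76 / 1,000,000,000 = 331.775 GB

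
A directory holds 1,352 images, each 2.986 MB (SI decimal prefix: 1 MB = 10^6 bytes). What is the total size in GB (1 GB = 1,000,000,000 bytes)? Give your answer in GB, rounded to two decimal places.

4.04 GB

Total = 1,352 × 2.986 MB = 4037.072 MB
= 4037.072 × 1,000,000 bytes = 4,037,072,000 bytes
1 GB = 1,000,000,000 bytes
4,037,072,000 / 1,000,000,000 = 4.04 GB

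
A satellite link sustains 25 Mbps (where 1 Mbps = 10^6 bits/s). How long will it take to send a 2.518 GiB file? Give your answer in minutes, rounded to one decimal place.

14.4 minutes

2.518 GiB = 2,703,681,912.832 bytes = 21,629,455,302.656 bits
25 Mbps = 25,000,000 bits/s
time = 21,629,455,302.656 / 25,000,000 = 865.18 s
865.18 s / 60 = 14.4 minutes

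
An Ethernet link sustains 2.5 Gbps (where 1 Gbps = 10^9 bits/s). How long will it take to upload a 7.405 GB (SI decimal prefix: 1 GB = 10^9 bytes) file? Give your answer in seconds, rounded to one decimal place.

23.7 seconds

7.405 GB = 7,405,000,000 bytes = 59,240,000,000 bits
2.5 Gbps = 2,500,000,000 bits/s
time = 59,240,000,000 / 2,500,000,000 = 23.7 s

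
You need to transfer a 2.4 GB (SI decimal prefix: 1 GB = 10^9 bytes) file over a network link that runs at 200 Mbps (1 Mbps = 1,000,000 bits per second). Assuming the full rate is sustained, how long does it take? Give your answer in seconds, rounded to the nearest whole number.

2.4 GB = 2,400,000,000 bytes = 19,200,000,000 bits
200 Mbps = 200,000,000 bits/s
time = 19,200,000,000 / 200,000,000 = 96 s

96 seconds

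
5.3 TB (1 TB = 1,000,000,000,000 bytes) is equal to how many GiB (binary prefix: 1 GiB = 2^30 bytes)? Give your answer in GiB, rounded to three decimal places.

5.3 TB × 1,000,000,000,000 bytes/TB = 5,300,000,000,000 bytes
1 GiB = 1,073,741,824 bytes
5,300,000,000,000 / 1,073,741,824 = 4,936.010 GiB

4,936.010 GiB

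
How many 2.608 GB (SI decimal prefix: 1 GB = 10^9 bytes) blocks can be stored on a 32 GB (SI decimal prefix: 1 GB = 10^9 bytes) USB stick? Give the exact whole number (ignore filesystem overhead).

12

Capacity: 32 GB = 32,000,000,000 bytes
Per item: 2.608 GB = 2,608,000,000 bytes
⌊32,000,000,000 / 2,608,000,000⌋ = 12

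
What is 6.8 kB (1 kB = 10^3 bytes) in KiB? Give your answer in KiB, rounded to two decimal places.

6.64 KiB

6.8 kB = 6.8 × 10^3 bytes = 6,800 bytes
1 KiB = 1,024 bytes
6,800 / 1,024 = 6.64 KiB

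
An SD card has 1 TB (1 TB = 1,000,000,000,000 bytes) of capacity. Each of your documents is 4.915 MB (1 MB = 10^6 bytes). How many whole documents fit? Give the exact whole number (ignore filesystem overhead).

Capacity: 1 TB = 1,000,000,000,000 bytes
Per item: 4.915 MB = 4,915,000 bytes
⌊1,000,000,000,000 / 4,915,000⌋ = 203,458

203,458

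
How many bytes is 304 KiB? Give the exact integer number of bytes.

311,296 bytes

304 × 1,024 = 311,296 bytes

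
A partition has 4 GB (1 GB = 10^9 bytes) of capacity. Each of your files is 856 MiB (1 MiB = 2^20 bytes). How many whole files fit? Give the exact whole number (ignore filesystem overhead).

Capacity: 4 GB = 4,000,000,000 bytes
Per item: 856 MiB = 897,581,056 bytes
⌊4,000,000,000 / 897,581,056⌋ = 4

4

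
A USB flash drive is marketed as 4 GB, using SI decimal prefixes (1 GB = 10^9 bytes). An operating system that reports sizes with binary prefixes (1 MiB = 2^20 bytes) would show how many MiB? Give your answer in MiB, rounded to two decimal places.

4 GB × 1,000,000,000 bytes/GB = 4,000,000,000 bytes
1 MiB = 2^20 bytes = 1,048,576 bytes
4,000,000,000 / 1,048,576 = 3,814.70 MiB

3,814.70 MiB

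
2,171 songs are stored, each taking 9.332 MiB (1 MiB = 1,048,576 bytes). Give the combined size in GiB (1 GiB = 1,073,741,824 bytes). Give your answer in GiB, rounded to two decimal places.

Total = 2,171 × 9.332 MiB = 20259.772 MiB
= 20259.772 × 1,048,576 bytes = 21,243,910,684.672 bytes
1 GiB = 1,073,741,824 bytes
21,243,910,684.672 / 1,073,741,824 = 19.78 GiB

19.78 GiB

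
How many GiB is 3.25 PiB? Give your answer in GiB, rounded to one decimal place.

3,407,872.0 GiB

3.25 PiB × 1,125,899,906,842,624 bytes/PiB = 3,659,174,697,238,528 bytes
1 GiB = 2^30 bytes = 1,073,741,824 bytes
3,659,174,697,238,528 / 1,073,741,824 = 3,407,872.0 GiB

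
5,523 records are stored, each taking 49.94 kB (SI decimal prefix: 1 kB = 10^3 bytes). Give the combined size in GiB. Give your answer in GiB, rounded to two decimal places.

0.26 GiB

Total = 5,523 × 49.94 kB = 275818.62 kB
= 275818.62 × 1,000 bytes = 275,818,620 bytes
1 GiB = 1,073,741,824 bytes
275,818,620 / 1,073,741,824 = 0.26 GiB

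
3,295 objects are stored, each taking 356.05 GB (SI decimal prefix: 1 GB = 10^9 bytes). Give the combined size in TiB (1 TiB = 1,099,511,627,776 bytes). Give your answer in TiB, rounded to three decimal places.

1,067.005 TiB

Total = 3,295 × 356.05 GB = 1173184.75 GB
= 1173184.75 × 1,000,000,000 bytes = 1,173,184,750,000,000 bytes
1 TiB = 1,099,511,627,776 bytes
1,173,184,750,000,000 / 1,099,511,627,776 = 1,067.005 TiB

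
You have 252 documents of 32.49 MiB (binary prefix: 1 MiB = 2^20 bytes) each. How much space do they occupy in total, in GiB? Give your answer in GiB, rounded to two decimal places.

Total = 252 × 32.49 MiB = 8187.48 MiB
= 8187.48 × 1,048,576 bytes = 8,585,195,028.48 bytes
1 GiB = 1,073,741,824 bytes
8,585,195,028.48 / 1,073,741,824 = 8.00 GiB

8.00 GiB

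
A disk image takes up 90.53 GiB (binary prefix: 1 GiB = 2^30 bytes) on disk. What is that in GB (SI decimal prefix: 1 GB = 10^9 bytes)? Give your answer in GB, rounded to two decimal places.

97.21 GB

90.53 GiB = 90.53 × 2^30 bytes = 97,205,847,326.72 bytes
1 GB = 1,000,000,000 bytes
97,205,847,326.72 / 1,000,000,000 = 97.21 GB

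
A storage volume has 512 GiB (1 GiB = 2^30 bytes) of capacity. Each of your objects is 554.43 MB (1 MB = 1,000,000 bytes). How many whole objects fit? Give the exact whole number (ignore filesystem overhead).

Capacity: 512 GiB = 549,755,813,888 bytes
Per item: 554.43 MB = 554,430,000 bytes
⌊549,755,813,888 / 554,430,000⌋ = 991

991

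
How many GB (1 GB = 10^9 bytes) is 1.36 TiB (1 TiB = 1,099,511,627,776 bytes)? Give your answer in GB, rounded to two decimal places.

1.36 TiB = 1.36 × 2^40 bytes = 1,495,335,813,775.36 bytes
1 GB = 1,000,000,000 bytes
1,495,335,813,775.36 / 1,000,000,000 = 1,495.34 GB

1,495.34 GB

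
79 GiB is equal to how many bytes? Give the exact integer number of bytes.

84,825,604,096 bytes

79 × 1,073,741,824 = 84,825,604,096 bytes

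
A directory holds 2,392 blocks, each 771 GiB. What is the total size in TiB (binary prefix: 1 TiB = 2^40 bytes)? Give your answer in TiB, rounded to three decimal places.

1,801.008 TiB

Total = 2,392 × 771 GiB = 1,844,232 GiB
= 1,844,232 × 1,073,741,824 bytes = 1,980,229,031,559,168 bytes
1 TiB = 1,099,511,627,776 bytes
1,980,229,031,559,168 / 1,099,511,627,776 = 1,801.008 TiB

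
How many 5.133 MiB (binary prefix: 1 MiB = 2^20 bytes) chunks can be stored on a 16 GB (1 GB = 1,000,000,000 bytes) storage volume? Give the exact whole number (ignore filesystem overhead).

2,972

Capacity: 16 GB = 16,000,000,000 bytes
Per item: 5.133 MiB = 5,382,340.608 bytes
⌊16,000,000,000 / 5,382,340.608⌋ = 2,972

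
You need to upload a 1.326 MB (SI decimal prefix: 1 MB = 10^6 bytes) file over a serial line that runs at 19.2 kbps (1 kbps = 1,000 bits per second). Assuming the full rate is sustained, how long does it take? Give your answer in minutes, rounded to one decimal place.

9.2 minutes

1.326 MB = 1,326,000 bytes = 10,608,000 bits
19.2 kbps = 19,200 bits/s
time = 10,608,000 / 19,200 = 552.50 s
552.50 s / 60 = 9.2 minutes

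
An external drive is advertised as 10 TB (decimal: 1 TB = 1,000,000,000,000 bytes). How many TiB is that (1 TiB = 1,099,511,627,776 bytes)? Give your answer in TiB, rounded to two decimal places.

9.09 TiB

10 TB × 1,000,000,000,000 bytes/TB = 10,000,000,000,000 bytes
1 TiB = 1,099,511,627,776 bytes
10,000,000,000,000 / 1,099,511,627,776 = 9.09 TiB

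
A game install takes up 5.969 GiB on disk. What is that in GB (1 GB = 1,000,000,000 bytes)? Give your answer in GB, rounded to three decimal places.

6.409 GB

5.969 GiB = 5.969 × 2^30 bytes = 6,409,164,947.456 bytes
1 GB = 10^9 bytes = 1,000,000,000 bytes
6,409,164,947.456 / 1,000,000,000 = 6.409 GB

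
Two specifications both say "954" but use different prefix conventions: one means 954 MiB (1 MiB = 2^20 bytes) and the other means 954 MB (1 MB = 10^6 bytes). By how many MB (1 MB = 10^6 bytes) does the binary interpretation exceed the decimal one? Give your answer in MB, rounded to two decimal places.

954 MiB = 954 × 1,048,576 = 1,000,341,504 bytes
954 MB = 954 × 1,000,000 = 954,000,000 bytes
difference = 46,341,504 bytes
46,341,504 / 1,000,000 = 46.34 MB

46.34 MB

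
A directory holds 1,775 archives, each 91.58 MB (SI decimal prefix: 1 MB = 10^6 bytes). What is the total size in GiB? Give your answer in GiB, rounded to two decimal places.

151.39 GiB

Total = 1,775 × 91.58 MB = 162554.5 MB
= 162554.5 × 1,000,000 bytes = 162,554,500,000 bytes
1 GiB = 1,073,741,824 bytes
162,554,500,000 / 1,073,741,824 = 151.39 GiB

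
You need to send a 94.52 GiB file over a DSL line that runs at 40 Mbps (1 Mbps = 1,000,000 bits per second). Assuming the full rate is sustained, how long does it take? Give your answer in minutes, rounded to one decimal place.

94.52 GiB = 101,490,077,204.48 bytes = 811,920,617,635.84 bits
40 Mbps = 40,000,000 bits/s
time = 811,920,617,635.84 / 40,000,000 = 20,298.02 s
20,298.02 s / 60 = 338.3 minutes

338.3 minutes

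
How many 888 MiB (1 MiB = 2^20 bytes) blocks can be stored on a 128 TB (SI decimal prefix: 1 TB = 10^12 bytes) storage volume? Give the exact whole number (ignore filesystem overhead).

137,466

Capacity: 128 TB = 128,000,000,000,000 bytes
Per item: 888 MiB = 931,135,488 bytes
⌊128,000,000,000,000 / 931,135,488⌋ = 137,466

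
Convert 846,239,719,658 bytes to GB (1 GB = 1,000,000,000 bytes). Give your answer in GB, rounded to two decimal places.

846,239,719,658 bytes given.
1 GB = 1,000,000,000 bytes
846,239,719,658 / 1,000,000,000 = 846.24 GB

846.24 GB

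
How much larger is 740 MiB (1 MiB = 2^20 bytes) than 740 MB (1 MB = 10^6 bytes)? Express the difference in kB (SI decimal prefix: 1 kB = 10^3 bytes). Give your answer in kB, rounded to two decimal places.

35,946.24 kB

740 MiB = 740 × 1,048,576 = 775,946,240 bytes
740 MB = 740 × 1,000,000 = 740,000,000 bytes
difference = 35,946,240 bytes
35,946,240 / 1,000 = 35,946.24 kB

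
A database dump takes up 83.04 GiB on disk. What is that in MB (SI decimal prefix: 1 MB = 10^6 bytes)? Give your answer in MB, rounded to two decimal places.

89,163.52 MB

83.04 GiB = 83.04 × 2^30 bytes = 89,163,521,064.96 bytes
1 MB = 1,000,000 bytes
89,163,521,064.96 / 1,000,000 = 89,163.52 MB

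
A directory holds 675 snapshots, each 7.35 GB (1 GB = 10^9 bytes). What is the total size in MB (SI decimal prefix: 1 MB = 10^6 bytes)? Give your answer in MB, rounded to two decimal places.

4,961,250.00 MB

Total = 675 × 7.35 GB = 4961.25 GB
= 4961.25 × 1,000,000,000 bytes = 4,961,250,000,000 bytes
1 MB = 1,000,000 bytes
4,961,250,000,000 / 1,000,000 = 4,961,250.00 MB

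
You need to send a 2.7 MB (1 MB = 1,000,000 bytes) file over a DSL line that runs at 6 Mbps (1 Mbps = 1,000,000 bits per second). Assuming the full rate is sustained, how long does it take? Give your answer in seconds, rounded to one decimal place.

3.6 seconds

2.7 MB = 2,700,000 bytes = 21,600,000 bits
6 Mbps = 6,000,000 bits/s
time = 21,600,000 / 6,000,000 = 3.6 s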